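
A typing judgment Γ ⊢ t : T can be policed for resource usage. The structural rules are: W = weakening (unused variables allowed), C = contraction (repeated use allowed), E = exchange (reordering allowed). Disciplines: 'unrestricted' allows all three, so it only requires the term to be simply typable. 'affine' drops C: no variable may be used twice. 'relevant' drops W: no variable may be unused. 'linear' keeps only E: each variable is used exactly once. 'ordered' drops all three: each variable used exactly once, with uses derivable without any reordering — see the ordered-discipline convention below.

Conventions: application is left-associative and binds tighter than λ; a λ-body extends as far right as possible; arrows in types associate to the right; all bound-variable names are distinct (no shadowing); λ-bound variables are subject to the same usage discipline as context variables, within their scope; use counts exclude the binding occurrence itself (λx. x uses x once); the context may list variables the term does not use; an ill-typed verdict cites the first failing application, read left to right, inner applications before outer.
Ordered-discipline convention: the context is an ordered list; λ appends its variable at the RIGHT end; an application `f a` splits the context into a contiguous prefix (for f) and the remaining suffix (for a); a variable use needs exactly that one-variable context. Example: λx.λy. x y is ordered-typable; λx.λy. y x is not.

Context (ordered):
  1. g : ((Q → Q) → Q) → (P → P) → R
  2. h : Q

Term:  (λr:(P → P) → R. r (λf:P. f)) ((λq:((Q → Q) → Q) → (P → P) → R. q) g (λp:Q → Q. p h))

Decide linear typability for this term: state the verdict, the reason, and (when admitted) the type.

yes — exactly-once usage across g, h, r, f, q, p; term : R
usage: g=1; h=1; r (λ-bound)=1; f (λ-bound)=1; q (λ-bound)=1; p (λ-bound)=1
uses in reading order: r, f, q, g, p, h
typing: well-typed at R
all disciplines: ordered ✗; linear ✓; affine ✓; relevant ✓; unrestricted ✓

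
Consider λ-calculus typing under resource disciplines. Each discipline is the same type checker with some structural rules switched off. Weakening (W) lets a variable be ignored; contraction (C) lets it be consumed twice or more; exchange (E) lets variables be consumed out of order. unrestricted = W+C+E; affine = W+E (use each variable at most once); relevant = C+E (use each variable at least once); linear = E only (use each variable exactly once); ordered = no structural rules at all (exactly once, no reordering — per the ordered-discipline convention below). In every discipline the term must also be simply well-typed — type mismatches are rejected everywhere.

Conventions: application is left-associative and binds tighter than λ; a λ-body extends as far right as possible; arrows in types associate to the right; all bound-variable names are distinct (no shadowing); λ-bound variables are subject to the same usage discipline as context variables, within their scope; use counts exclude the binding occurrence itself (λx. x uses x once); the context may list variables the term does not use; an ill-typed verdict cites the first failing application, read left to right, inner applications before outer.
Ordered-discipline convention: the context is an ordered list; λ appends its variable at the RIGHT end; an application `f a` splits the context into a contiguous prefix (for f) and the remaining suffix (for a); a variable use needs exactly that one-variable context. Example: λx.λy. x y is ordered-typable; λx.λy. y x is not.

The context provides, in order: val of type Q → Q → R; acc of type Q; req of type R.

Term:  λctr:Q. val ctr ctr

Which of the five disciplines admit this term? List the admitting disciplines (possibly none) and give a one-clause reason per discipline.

admitted in: unrestricted
variable uses: val=1, acc=0, req=0, ctr (λ-bound)=2
use order (left to right): val, ctr, ctr
typing: ✓ — Q → R
ordered ✗ (needs contraction — ctr ×2; needs weakening: acc, req unused)
linear ✗ (needs contraction — ctr ×2; needs weakening: acc, req unused)
affine ✗ (needs contraction — ctr ×2)
relevant ✗ (needs weakening: acc, req unused)
unrestricted ✓ (simply typable at Q → R; W, C, E all held)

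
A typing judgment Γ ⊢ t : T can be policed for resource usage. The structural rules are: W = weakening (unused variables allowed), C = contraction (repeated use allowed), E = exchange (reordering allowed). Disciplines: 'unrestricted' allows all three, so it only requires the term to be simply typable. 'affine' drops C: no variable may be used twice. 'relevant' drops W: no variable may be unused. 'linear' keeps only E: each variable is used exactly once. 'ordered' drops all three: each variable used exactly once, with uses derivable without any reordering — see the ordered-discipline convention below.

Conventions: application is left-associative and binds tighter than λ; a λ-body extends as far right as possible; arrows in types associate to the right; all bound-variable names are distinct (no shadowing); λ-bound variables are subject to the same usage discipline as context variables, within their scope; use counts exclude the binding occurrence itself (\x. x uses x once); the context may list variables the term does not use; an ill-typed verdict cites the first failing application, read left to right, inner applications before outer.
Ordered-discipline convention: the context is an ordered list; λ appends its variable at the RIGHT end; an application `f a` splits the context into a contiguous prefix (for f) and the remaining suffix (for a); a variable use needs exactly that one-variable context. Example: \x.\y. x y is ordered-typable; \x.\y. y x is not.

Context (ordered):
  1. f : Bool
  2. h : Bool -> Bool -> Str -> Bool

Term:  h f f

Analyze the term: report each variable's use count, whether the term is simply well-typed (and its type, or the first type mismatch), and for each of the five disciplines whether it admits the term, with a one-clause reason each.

usage: f=2, h=1
left-to-right use order: h, f, f
typing: well-typed — term : Str -> Bool
ordered: ✗, uses contraction: f ×2
linear: ✗, uses contraction: f ×2
affine: ✗, uses contraction: f ×2
relevant: ✓, f, h: all used, weakening unneeded
unrestricted: ✓, well-typed at Str -> Bool; no restrictions here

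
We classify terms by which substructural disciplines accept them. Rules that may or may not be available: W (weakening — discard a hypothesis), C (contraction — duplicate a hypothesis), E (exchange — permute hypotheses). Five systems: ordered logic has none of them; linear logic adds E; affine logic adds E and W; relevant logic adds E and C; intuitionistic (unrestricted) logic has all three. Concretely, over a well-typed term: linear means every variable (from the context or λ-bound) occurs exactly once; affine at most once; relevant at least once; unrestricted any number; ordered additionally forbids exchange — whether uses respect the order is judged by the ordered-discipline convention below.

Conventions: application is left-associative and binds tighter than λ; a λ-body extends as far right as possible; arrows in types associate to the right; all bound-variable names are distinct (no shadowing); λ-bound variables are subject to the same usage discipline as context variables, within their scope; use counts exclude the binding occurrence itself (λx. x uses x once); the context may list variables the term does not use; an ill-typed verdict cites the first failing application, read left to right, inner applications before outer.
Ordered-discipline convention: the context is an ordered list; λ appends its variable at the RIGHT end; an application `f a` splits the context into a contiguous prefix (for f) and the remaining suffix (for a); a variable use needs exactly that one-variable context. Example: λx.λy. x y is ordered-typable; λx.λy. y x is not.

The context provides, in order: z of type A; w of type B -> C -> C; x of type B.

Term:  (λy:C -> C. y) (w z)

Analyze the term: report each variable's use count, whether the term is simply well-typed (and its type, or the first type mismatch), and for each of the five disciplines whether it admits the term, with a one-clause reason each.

variable uses: z: 1; w: 1; x: 0; y (bound): 1
left-to-right use order: y, w, z
typing: ill-typed: an application expects B but receives A
ordered: ✗, a type mismatch blocks all five
linear: ✗, the type mismatch rejects it
affine: ✗, not simply typable
relevant: ✗, fails simple typing
unrestricted: ✗, a type mismatch blocks all five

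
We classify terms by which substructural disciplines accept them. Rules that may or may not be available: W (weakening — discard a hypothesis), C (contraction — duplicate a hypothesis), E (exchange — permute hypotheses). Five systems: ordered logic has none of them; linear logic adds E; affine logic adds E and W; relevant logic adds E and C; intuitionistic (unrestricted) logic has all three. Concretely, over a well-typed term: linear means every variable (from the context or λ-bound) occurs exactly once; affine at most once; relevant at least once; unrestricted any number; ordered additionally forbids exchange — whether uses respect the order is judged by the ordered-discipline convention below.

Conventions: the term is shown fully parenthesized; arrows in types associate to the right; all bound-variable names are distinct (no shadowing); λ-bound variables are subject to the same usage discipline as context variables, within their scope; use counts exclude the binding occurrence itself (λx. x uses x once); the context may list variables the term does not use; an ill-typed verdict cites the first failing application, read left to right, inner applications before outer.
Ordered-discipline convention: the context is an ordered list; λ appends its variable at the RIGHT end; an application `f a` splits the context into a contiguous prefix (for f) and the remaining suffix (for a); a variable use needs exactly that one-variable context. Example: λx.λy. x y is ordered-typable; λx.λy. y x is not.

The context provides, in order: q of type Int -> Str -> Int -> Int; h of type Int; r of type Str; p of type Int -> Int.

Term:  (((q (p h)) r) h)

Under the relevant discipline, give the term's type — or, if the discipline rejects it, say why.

term : Int
use counts: q ×1; h ×2; r ×1; p ×1
left-to-right use order: q, p, h, r, h
typing: well-typed — term : Int
across the five disciplines: ordered ✗; linear ✗; affine ✗; relevant ✓; unrestricted ✓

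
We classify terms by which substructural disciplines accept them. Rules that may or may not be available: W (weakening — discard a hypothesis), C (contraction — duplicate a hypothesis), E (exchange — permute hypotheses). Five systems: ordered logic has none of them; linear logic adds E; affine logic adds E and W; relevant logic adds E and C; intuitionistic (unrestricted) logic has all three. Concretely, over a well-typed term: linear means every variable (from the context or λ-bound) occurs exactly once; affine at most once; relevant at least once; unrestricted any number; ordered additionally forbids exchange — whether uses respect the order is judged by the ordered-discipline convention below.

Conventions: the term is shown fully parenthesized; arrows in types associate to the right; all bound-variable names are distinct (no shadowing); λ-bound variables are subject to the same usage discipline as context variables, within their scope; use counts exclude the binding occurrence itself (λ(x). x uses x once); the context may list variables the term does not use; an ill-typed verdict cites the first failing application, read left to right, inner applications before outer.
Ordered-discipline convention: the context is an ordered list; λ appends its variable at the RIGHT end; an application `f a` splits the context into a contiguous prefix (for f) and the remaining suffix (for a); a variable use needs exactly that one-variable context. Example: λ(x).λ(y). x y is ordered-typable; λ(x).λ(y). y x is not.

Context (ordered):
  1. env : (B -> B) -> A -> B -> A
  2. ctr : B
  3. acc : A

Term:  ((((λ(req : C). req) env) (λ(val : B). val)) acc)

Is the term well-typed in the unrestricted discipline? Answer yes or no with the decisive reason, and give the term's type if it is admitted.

no — fails simple typing
counts: env: 1×; ctr: 0×; acc: 1×; req (λ-bound): 1×; val (λ-bound): 1×
use order (left to right): req, env, val, acc
typing: ill-typed: an application expects C but receives (B -> B) -> A -> B -> A
all disciplines: ordered ✗ · linear ✗ · affine ✗ · relevant ✗ · unrestricted ✗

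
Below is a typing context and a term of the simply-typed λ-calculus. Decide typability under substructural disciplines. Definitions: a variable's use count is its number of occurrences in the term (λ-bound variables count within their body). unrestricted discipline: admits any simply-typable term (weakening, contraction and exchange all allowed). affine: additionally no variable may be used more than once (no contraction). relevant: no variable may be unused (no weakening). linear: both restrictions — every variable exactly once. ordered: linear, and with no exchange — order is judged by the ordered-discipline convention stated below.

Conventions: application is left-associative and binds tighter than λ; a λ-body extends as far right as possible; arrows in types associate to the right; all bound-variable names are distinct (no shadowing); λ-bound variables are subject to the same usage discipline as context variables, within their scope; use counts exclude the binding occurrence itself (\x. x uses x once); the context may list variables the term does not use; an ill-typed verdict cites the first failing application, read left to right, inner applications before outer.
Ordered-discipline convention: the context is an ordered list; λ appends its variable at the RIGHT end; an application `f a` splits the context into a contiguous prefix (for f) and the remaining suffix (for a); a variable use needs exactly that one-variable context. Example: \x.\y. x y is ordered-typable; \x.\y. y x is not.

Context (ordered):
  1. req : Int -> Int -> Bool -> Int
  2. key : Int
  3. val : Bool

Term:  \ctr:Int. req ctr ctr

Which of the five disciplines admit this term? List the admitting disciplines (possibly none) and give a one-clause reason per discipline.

admitting disciplines: unrestricted
variable uses: req ×1, key ×0, val ×0, ctr [bound] ×2
use order (left to right): req, ctr, ctr
typing: the term checks, with type Int -> Bool -> Int
ordered: ✗, uses contraction: ctr ×2; needs weakening: key, val unused
linear: ✗, uses contraction: ctr ×2; needs weakening: key, val unused
affine: ✗, uses contraction: ctr ×2
relevant: ✗, needs weakening: key, val unused
unrestricted: ✓, well-typed at Int -> Bool -> Int; no restrictions here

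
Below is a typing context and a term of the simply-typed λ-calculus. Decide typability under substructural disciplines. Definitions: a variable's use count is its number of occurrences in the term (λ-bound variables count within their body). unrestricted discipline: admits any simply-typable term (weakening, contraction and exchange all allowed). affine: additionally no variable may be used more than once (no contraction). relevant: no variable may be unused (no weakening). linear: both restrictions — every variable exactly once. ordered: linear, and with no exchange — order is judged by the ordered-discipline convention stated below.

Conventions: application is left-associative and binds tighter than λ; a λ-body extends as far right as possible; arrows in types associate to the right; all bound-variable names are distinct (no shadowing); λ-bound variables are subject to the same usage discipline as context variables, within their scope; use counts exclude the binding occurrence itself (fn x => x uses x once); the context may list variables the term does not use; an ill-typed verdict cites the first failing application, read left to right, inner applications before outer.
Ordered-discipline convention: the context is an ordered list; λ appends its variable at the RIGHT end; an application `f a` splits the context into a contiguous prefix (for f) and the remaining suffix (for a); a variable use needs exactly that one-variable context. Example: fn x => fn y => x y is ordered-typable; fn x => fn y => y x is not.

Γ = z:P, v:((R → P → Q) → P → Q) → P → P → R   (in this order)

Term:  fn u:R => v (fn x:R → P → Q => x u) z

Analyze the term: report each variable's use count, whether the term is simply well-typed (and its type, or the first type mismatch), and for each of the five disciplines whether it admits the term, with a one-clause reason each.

counts: z: 1, v: 1, u (λ-bound): 1, x (λ-bound): 1
uses in reading order: v, x, u, z
typing: well-typed at R → P → R
ordered ✗ (no ordered split (uses run v, x, u, z))
linear ✓ (single use per variable (z, v, u, x))
affine ✓ (z, v, u, x: no repeats, contraction unneeded)
relevant ✓ (every one of z, v, u, x appears)
unrestricted ✓ (simply typable at R → P → R; W, C, E all held)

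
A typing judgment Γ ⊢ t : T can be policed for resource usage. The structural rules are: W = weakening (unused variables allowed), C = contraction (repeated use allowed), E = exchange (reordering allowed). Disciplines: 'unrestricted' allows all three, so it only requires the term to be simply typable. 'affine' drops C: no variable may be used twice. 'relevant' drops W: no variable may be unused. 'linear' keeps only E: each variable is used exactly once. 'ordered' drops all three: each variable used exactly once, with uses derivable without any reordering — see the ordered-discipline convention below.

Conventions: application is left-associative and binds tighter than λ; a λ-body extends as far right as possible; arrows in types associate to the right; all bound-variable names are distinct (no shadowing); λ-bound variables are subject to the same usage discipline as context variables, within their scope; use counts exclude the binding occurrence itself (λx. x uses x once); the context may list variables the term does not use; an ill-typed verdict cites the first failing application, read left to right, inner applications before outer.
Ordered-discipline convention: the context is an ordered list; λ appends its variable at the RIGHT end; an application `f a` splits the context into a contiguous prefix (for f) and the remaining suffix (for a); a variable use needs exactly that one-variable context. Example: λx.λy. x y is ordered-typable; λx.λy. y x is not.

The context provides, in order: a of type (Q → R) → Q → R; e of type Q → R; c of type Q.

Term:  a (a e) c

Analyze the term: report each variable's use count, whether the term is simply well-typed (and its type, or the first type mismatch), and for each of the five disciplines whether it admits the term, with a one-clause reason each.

counts: a=2; e=1; c=1
left-to-right use order: a, a, e, c
typing: well-typed at R
ordered ✗ (a ×2 used more than once (contraction))
linear ✗ (a ×2 used more than once (contraction))
affine ✗ (a ×2 used more than once (contraction))
relevant ✓ (none of a, e, c goes unused)
unrestricted ✓ (typability at R is all that's needed)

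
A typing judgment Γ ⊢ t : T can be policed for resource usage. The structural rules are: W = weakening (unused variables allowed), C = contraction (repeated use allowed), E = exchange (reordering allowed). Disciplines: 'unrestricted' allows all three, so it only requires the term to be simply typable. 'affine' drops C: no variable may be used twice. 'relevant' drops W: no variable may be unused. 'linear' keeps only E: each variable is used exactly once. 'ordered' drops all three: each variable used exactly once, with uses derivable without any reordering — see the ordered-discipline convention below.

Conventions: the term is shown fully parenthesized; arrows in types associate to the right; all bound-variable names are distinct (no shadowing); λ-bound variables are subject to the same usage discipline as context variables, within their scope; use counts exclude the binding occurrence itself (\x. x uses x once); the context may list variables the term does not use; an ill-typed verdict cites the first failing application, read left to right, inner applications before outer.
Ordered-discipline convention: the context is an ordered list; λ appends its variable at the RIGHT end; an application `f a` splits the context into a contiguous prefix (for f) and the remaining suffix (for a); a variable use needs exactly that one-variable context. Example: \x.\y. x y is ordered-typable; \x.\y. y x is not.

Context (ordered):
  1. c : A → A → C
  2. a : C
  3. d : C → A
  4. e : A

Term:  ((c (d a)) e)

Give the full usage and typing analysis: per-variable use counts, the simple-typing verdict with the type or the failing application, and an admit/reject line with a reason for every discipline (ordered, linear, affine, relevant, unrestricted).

counts: c ×1; a ×1; d ×1; e ×1
order of uses: c, d, a, e
typing: well-typed at C
ordered: ✗ — no ordered split (uses run c, d, a, e)
linear: ✓ — c, a, d, e: one use apiece
affine: ✓ — no duplicate uses among c, a, d, e
relevant: ✓ — none of c, a, d, e goes unused
unrestricted: ✓ — simply typable at C; W, C, E all held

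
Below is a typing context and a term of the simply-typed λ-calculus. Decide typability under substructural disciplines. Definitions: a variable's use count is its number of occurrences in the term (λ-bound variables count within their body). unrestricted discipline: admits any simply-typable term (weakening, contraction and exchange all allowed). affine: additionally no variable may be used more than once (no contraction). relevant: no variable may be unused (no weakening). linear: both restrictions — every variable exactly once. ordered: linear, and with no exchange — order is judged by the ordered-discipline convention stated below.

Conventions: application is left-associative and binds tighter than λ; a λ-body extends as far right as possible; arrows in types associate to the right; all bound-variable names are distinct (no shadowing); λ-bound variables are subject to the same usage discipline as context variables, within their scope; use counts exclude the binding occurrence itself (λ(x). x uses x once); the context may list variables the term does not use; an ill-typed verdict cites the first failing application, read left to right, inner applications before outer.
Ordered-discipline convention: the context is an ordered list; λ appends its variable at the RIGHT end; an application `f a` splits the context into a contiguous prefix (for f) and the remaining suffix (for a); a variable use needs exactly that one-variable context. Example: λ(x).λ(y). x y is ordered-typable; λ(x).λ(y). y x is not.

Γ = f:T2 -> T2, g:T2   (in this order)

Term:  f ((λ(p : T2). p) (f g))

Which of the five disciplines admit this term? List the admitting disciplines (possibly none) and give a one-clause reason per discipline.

accepted by: relevant, unrestricted
usage: f: 2, g: 1, p [bound]: 1
left-to-right use order: f, p, f, g
typing: well-typed — term : T2
ordered: ✗, needs contraction — f ×2
linear: ✗, needs contraction — f ×2
affine: ✗, needs contraction — f ×2
relevant: ✓, none of f, g, p goes unused
unrestricted: ✓, type-checks (T2) and nothing is barred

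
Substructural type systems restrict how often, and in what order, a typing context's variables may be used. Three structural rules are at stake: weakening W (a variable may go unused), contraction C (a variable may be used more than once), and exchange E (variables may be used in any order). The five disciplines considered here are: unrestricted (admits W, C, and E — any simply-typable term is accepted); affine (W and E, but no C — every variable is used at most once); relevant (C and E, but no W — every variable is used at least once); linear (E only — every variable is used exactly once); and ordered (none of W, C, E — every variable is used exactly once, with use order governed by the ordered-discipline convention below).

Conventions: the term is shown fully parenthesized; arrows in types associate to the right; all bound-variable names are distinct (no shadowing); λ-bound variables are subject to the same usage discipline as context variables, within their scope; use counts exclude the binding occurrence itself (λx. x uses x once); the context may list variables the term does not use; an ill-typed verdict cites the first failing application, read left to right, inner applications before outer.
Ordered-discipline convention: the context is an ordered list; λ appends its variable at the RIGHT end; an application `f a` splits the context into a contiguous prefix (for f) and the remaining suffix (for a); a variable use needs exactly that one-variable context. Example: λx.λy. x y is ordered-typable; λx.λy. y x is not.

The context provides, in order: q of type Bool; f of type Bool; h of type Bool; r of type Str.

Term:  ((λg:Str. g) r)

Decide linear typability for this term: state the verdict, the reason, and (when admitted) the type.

no — needs weakening: q, f, h unused
use counts: q: 0×; f: 0×; h: 0×; r: 1×; g (λ-bound): 1×
use order (left to right): g, r
typing: ✓ — Str
all disciplines: ordered ✗ · linear ✗ · affine ✓ · relevant ✗ · unrestricted ✓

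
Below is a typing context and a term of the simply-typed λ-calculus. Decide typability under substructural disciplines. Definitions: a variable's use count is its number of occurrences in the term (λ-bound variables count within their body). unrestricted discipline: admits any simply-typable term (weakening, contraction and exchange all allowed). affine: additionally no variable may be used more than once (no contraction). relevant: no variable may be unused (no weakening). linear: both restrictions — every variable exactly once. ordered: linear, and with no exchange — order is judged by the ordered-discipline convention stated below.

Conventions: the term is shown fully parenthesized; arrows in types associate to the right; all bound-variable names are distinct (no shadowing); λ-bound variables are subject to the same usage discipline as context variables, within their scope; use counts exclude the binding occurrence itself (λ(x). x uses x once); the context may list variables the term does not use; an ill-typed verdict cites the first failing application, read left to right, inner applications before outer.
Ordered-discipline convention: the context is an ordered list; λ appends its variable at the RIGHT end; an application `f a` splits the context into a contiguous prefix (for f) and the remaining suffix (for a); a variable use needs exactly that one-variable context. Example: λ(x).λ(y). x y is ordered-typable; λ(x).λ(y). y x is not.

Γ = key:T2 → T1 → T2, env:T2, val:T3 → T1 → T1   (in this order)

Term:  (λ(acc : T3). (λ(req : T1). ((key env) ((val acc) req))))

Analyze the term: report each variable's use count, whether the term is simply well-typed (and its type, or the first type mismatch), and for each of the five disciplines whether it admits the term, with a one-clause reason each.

use counts: key=1, env=1, val=1, acc (bound)=1, req (bound)=1
left-to-right use order: key, env, val, acc, req
typing: well-typed — term : T3 → T1 → T2
ordered: ✓, one use each (key, env, val, acc, req); ordered split holds
linear: ✓, exactly-once usage across key, env, val, acc, req
affine: ✓, key, env, val, acc, req: no repeats, contraction unneeded
relevant: ✓, every one of key, env, val, acc, req appears
unrestricted: ✓, simply typable at T3 → T1 → T2; W, C, E all held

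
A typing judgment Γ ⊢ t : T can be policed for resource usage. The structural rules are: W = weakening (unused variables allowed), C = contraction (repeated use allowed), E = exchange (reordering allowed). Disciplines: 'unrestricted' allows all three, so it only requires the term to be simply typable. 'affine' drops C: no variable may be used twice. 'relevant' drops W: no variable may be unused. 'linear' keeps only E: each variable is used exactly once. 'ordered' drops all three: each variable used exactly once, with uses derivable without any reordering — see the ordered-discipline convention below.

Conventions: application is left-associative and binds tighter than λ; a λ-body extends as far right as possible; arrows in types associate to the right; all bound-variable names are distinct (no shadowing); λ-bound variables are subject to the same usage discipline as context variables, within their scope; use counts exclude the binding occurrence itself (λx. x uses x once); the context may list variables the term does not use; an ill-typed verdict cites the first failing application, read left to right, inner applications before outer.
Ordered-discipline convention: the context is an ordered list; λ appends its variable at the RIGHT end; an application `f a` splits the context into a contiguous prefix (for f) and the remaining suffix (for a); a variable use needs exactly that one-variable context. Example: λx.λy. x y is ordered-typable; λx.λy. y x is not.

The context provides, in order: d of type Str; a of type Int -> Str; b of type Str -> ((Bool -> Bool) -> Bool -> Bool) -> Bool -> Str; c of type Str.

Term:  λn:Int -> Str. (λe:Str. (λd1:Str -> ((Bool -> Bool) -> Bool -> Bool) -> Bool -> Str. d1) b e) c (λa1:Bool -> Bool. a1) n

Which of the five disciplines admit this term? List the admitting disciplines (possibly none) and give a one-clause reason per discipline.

accepted by: none
usage: d=0, a=0, b=1, c=1, n [bound]=1, e [bound]=1, d1 [bound]=1, a1 [bound]=1
uses in reading order: d1, b, e, c, a1, n
typing: ill-typed: an application expects Bool but receives Int -> Str
ordered: ✗ — fails simple typing
linear: ✗ — a type mismatch blocks all five
affine: ✗ — the type mismatch rejects it
relevant: ✗ — not simply typable
unrestricted: ✗ — fails simple typing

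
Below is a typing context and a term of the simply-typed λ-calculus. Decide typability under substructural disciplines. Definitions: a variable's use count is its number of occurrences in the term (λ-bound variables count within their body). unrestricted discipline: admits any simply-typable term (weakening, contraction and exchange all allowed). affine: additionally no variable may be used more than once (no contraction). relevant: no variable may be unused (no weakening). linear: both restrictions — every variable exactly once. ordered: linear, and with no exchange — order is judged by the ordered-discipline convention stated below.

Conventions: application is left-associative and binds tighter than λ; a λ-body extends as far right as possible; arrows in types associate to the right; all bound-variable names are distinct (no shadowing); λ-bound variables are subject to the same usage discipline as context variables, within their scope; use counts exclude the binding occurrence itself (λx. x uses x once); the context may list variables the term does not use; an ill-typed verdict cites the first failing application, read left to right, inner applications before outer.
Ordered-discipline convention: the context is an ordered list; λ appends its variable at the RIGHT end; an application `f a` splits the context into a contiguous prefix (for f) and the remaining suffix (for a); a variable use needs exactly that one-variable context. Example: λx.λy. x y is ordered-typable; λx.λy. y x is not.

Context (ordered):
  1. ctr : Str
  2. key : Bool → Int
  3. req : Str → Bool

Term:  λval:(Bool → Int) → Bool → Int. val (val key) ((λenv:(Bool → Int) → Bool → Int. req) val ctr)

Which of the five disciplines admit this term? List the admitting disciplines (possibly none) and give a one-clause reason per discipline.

admitted in: unrestricted
counts: ctr ×1, key ×1, req ×1, val (λ-bound) ×3, env (λ-bound) ×0
left-to-right use order: val, val, key, req, val, ctr
typing: well-typed — term : ((Bool → Int) → Bool → Int) → Int
ordered: ✗ — val ×3 used more than once (contraction); env never used (weakening)
linear: ✗ — val ×3 used more than once (contraction); env never used (weakening)
affine: ✗ — val ×3 used more than once (contraction)
relevant: ✗ — env never used (weakening)
unrestricted: ✓ — type-checks (((Bool → Int) → Bool → Int) → Int) and nothing is barred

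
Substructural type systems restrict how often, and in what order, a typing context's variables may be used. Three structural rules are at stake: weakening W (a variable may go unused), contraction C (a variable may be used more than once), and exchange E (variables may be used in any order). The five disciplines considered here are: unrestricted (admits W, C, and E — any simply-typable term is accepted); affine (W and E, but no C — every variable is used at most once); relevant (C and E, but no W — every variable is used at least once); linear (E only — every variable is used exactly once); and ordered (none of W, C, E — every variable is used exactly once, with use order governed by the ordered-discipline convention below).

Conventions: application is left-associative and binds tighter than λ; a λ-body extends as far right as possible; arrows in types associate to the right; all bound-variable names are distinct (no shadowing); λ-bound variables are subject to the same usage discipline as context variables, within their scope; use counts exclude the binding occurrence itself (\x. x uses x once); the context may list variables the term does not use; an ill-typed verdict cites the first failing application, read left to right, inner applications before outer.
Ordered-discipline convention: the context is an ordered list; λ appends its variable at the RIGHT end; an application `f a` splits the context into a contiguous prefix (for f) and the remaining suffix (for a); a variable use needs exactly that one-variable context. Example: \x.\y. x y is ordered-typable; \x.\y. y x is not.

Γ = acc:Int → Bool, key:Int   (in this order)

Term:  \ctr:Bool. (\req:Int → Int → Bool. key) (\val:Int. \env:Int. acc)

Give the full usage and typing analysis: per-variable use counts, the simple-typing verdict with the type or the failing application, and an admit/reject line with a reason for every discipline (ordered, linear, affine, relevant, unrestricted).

use counts: acc: 1×, key: 1×, ctr (λ-bound): 0×, req (λ-bound): 0×, val (λ-bound): 0×, env (λ-bound): 0×
use order (left to right): key, acc
typing: ill-typed: argument of type Int → Int → Int → Bool where Int → Int → Bool is required
ordered: ✗ — the type mismatch rejects it
linear: ✗ — not simply typable
affine: ✗ — fails simple typing
relevant: ✗ — a type mismatch blocks all five
unrestricted: ✗ — the type mismatch rejects it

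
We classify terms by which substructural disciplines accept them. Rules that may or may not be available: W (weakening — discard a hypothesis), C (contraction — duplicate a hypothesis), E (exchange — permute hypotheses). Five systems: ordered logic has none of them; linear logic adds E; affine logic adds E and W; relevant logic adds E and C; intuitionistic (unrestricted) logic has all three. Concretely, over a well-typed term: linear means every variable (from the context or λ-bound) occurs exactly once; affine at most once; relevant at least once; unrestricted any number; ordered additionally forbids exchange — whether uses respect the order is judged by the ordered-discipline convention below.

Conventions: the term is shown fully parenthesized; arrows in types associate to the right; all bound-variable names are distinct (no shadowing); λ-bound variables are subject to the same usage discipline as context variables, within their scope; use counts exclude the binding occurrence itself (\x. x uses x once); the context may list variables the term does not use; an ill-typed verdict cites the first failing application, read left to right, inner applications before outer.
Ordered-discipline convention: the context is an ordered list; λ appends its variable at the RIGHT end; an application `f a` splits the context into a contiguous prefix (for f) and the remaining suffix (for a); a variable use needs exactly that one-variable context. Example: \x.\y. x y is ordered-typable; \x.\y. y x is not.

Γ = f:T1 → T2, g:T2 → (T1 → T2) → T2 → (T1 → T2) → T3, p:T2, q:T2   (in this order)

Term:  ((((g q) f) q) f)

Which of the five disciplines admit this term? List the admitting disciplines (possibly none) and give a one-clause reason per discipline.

admitted by: unrestricted
counts: f=2, g=1, p=0, q=2
uses in reading order: g, q, f, q, f
typing: ✓ — T3
ordered: ✗ — needs contraction — f ×2, q ×2; p left unused
linear: ✗ — needs contraction — f ×2, q ×2; p left unused
affine: ✗ — needs contraction — f ×2, q ×2
relevant: ✗ — p left unused
unrestricted: ✓ — typability at T3 is all that's needed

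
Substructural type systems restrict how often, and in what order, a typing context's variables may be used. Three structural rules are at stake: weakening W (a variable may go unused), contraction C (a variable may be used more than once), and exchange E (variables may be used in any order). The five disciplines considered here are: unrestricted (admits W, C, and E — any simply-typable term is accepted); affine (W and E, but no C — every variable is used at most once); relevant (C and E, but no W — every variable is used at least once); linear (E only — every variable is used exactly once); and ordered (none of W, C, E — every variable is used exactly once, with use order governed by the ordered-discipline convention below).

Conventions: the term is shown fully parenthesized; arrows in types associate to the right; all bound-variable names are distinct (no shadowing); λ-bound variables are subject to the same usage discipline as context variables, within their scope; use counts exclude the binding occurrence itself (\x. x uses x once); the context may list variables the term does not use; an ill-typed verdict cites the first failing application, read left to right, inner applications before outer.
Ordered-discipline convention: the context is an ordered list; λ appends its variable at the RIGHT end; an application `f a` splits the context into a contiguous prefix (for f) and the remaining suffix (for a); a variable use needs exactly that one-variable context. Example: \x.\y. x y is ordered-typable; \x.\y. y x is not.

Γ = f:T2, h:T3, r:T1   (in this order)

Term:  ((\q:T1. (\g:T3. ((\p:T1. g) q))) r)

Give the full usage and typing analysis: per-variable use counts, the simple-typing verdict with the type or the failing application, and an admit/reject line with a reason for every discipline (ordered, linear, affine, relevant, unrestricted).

variable uses: f: 0; h: 0; r: 1; q (bound): 1; g (bound): 1; p (bound): 0
left-to-right use order: g, q, r
typing: well-typed — term : T3 → T3
ordered ✗ (f, h, p never used (weakening))
linear ✗ (f, h, p never used (weakening))
affine ✓ (none of f, h, r, q, g, p used more than once)
relevant ✗ (f, h, p never used (weakening))
unrestricted ✓ (typability at T3 → T3 is all that's needed)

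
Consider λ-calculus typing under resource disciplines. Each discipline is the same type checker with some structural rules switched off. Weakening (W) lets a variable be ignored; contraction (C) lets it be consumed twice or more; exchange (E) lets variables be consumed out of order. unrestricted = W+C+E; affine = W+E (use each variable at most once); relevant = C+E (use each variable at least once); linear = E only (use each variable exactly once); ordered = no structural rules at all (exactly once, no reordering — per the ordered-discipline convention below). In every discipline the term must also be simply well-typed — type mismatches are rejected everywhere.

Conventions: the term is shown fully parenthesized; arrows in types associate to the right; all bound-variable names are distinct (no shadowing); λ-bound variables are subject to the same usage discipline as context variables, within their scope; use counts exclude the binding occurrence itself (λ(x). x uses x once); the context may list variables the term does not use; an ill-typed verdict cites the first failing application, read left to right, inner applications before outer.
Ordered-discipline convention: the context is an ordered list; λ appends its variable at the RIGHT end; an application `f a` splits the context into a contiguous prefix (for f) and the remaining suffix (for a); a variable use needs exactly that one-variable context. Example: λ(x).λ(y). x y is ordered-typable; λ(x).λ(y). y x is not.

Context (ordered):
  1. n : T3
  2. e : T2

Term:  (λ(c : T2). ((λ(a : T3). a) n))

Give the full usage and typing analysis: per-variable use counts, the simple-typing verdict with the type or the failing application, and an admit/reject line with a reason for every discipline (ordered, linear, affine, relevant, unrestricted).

variable uses: n: 1; e: 0; c [bound]: 0; a [bound]: 1
left-to-right use order: a, n
typing: the term checks, with type T2 → T3
ordered ✗ (e, c left unused)
linear ✗ (e, c left unused)
affine ✓ (n, e, c, a: no repeats, contraction unneeded)
relevant ✗ (e, c left unused)
unrestricted ✓ (type-checks (T2 → T3) and nothing is barred)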